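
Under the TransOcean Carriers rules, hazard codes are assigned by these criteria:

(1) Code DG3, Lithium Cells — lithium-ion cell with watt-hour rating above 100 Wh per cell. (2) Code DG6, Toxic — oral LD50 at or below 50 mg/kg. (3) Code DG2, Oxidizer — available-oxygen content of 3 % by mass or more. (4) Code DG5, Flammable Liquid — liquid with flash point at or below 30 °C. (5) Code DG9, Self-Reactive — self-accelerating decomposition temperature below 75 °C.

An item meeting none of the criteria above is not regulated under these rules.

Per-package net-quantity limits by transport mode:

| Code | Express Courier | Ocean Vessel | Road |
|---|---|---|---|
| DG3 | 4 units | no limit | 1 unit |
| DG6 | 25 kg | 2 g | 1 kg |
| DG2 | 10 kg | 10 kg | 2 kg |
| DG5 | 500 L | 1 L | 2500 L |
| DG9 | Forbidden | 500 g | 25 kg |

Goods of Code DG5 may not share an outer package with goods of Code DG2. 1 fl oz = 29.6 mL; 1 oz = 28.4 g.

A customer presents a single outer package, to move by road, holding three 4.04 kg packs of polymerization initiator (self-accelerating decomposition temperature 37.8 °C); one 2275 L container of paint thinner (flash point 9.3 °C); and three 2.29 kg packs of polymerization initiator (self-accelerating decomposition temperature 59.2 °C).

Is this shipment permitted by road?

Polymerization initiator: self-accelerating decomposition temperature 37.8 °C < 75 °C → Code DG9 (Self-Reactive).
Paint thinner: flash point 9.3 °C ≤ 30 °C → Code DG5 (Flammable Liquid).
Polymerization initiator: self-accelerating decomposition temperature 59.2 °C < 75 °C → Code DG9 (Self-Reactive).
Code DG5 quantity: 2275 L.
2275 L ≤ 2500 L (road limit, Code DG5) — within limit.
Total Code DG9: (three 4.04 kg packs = 12.12 kg) + (three 2.29 kg packs = 6.87 kg) = 18.99 kg.
18.99 kg ≤ 25 kg (road limit, Code DG9) — within limit.
The segregation rule (Code DG5 with Code DG2) does not apply to Code DG5 with Code DG9.
Every hazard code is within its road limit and no segregation rule is violated.

Yes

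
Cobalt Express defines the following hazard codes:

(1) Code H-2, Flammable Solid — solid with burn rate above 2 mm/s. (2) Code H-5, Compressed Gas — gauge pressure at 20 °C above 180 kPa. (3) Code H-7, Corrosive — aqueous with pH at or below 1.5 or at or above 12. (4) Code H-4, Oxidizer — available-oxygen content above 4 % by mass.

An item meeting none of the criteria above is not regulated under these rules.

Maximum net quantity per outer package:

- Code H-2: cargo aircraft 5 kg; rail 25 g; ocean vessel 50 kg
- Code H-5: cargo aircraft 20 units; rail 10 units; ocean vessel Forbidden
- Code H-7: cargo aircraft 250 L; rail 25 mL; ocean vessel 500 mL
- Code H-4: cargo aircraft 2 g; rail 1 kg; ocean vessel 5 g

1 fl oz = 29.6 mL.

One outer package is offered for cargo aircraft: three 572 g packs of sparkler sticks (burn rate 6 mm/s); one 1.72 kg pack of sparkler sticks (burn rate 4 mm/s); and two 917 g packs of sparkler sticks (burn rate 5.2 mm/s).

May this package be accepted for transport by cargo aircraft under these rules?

With burn rate 6 mm/s (> 2 mm/s), the sparkler sticks fall in Code H-2.
Sparkler sticks: burn rate 4 mm/s > 2 mm/s → Code H-2 (Flammable Solid).
Sparkler sticks: burn rate 5.2 mm/s > 2 mm/s → Code H-2 (Flammable Solid).
Total Code H-2: (three 572 g packs = 1.716 kg) + 1.72 kg + (two 917 g packs = 1.834 kg) = 5.27 kg.
That exceeds the Code H-2 cargo aircraft limit of 5 kg.

No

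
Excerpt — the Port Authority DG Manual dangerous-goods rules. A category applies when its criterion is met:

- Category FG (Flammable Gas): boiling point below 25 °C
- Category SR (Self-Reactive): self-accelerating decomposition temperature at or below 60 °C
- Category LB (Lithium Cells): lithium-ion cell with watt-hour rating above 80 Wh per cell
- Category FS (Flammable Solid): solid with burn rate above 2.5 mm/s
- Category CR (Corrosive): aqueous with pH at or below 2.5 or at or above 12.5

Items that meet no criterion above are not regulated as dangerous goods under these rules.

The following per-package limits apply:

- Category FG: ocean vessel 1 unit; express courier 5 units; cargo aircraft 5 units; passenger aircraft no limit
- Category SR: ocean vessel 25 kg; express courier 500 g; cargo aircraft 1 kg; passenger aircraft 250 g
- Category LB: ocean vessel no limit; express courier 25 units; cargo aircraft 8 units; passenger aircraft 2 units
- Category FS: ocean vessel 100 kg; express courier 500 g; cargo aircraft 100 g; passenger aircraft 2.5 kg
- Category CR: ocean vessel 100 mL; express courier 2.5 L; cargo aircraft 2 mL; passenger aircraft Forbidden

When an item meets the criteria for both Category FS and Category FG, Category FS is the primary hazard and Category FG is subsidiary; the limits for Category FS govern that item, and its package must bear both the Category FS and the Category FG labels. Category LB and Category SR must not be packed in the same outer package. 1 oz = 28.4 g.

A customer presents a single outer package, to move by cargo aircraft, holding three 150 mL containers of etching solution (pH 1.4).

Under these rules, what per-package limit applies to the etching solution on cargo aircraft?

2 mL

pH 1.4 meets the Category CR criterion (Corrosive), so the etching solution is Category CR.
The cargo aircraft limit for Category CR is 2 mL.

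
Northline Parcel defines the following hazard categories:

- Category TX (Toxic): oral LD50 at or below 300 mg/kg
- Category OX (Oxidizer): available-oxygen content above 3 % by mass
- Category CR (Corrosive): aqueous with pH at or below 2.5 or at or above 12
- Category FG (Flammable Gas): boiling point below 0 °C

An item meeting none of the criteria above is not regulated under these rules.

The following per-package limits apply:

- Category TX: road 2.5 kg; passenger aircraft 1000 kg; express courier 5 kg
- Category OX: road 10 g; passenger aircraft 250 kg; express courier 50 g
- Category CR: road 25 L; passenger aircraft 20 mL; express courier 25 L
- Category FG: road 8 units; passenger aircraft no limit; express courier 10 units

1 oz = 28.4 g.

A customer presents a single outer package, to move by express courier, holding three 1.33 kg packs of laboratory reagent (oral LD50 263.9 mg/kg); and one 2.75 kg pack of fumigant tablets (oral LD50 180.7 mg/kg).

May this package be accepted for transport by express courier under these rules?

With oral LD50 263.9 mg/kg (≤ 300 mg/kg), the laboratory reagent falls in Category TX.
The fumigant tablets have oral LD50 180.7 mg/kg, which is ≤ 300 mg/kg, so they are Category TX (Toxic).
Total Category TX: (three 1.33 kg packs = 3.99 kg) + 2.75 kg = 6.74 kg.
6.74 kg exceeds the express courier limit of 5 kg for Category TX.

No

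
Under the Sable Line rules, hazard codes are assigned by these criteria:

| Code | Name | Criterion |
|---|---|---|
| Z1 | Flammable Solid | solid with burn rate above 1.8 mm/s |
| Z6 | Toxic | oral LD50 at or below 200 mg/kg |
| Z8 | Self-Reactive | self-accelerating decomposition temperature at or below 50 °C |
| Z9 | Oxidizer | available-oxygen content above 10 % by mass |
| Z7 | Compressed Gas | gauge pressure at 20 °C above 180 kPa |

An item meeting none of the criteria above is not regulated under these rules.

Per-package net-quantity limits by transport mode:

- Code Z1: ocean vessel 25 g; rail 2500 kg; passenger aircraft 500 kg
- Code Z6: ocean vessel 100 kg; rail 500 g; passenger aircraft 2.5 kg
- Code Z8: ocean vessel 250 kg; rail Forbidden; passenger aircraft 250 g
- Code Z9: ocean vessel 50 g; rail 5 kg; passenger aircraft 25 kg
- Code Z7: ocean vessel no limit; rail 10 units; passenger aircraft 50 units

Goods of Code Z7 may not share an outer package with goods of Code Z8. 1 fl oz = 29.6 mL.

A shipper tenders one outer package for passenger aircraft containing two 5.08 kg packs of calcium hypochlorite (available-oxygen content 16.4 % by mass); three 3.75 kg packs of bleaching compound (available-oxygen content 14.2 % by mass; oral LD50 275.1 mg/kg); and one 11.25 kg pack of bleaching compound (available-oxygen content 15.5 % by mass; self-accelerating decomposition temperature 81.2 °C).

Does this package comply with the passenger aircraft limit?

With available-oxygen content 16.4 % by mass (> 10 % by mass), the calcium hypochlorite falls in Code Z9.
Bleaching compound: available-oxygen content 14.2 % by mass > 10 % by mass → Code Z9 (Oxidizer).
With available-oxygen content 15.5 % by mass (> 10 % by mass), the bleaching compound falls in Code Z9.
Total Code Z9: (two 5.08 kg packs = 10.16 kg) + (three 3.75 kg packs = 11.25 kg) + 11.25 kg = 32.66 kg.
32.66 kg > 25 kg (passenger aircraft limit, Code Z9) — over the limit.

No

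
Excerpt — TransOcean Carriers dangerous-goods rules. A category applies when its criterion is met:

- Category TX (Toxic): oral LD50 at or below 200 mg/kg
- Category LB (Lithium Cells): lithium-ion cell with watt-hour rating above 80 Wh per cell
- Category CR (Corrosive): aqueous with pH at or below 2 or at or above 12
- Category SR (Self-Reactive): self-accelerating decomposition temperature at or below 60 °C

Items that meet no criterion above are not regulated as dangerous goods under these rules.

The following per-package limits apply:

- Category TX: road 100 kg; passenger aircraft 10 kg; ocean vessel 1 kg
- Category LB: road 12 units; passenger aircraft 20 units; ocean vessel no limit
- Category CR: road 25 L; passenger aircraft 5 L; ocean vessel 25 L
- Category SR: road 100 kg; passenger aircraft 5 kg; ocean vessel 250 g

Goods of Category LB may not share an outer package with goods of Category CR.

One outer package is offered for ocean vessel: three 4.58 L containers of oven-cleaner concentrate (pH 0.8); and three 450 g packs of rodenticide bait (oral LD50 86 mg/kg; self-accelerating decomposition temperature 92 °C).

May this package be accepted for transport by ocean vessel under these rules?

The oven-cleaner concentrate has pH 0.8, which is ≤ 2, so it is Category CR (Corrosive).
With oral LD50 86 mg/kg (≤ 200 mg/kg), the rodenticide bait falls in Category TX.
Category CR quantity: three 4.58 L containers = 13.74 L.
That is within the Category CR ocean vessel limit of 25 L.
Category TX quantity: three 450 g packs = 1.35 kg.
1.35 kg > 1 kg (ocean vessel limit, Category TX) — over the limit.
The segregation rule (Category LB with Category CR) does not apply to Category CR with Category TX.

No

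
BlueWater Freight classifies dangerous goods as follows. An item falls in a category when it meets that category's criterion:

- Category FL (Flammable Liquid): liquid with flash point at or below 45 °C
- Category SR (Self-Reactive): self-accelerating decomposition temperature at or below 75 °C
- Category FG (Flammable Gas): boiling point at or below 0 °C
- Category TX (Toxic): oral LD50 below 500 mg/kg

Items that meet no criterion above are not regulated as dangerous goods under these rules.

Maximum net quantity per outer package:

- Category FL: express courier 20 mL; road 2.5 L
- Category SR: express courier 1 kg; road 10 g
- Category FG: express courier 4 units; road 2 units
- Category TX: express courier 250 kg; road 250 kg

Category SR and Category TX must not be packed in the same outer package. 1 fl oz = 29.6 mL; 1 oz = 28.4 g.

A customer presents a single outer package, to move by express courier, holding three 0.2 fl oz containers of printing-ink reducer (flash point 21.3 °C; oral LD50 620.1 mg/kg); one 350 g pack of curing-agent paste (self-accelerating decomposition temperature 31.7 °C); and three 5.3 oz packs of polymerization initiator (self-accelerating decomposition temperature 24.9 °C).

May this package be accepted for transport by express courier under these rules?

Printing-ink reducer: flash point 21.3 °C ≤ 45 °C → Category FL (Flammable Liquid).
Curing-agent paste: self-accelerating decomposition temperature 31.7 °C ≤ 75 °C → Category SR (Self-Reactive).
Polymerization initiator: self-accelerating decomposition temperature 24.9 °C ≤ 75 °C → Category SR (Self-Reactive).
Category SR net quantity: 350 g + (three 5.3 oz packs = 451.56 g) = 801.56 g.
801.56 g ≤ 1 kg (express courier limit, Category SR) — within limit.
Category FL quantity: three 0.2 fl oz containers = 17.76 mL.
17.76 mL ≤ 20 mL (express courier limit, Category FL) — within limit.
The segregation rule (Category SR with Category TX) does not apply to Category SR with Category FL.
Every hazard category is within its express courier limit and no segregation rule is violated.

Yes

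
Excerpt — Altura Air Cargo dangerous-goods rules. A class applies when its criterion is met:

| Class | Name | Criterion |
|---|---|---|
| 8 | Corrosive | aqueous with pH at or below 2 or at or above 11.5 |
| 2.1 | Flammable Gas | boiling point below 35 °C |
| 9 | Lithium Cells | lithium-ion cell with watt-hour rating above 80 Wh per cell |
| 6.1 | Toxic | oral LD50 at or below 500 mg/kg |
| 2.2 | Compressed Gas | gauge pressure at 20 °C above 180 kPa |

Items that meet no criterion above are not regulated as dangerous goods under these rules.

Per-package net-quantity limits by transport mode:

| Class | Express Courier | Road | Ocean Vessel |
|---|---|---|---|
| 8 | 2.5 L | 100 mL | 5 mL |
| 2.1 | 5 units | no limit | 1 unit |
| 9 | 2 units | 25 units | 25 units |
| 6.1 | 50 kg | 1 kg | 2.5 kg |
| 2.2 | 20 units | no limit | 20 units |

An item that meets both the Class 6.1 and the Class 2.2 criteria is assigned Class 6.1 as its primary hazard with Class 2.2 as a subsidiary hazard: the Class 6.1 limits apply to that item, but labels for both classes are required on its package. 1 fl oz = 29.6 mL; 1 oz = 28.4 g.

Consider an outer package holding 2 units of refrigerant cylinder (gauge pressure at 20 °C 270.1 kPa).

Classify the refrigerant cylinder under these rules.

Class 2.2

Refrigerant cylinder: gauge pressure at 20 °C 270.1 kPa > 180 kPa → Class 2.2 (Compressed Gas).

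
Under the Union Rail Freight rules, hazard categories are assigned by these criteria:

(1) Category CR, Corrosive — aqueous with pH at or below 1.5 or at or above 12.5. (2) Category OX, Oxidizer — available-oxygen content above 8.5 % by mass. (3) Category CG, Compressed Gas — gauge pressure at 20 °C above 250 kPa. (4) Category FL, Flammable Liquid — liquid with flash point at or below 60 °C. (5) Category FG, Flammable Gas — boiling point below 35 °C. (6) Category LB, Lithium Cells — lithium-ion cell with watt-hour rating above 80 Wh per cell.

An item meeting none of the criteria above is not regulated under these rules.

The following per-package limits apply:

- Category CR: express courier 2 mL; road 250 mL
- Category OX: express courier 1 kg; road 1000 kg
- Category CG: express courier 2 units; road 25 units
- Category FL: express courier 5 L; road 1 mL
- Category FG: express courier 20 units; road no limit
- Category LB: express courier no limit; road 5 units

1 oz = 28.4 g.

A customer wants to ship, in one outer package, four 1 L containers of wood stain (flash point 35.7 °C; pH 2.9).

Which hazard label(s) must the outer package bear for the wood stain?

The wood stain has flash point 35.7 °C, which is ≤ 60 °C, so it is Category FL (Flammable Liquid).
Only the Category FL label is required.

Category FL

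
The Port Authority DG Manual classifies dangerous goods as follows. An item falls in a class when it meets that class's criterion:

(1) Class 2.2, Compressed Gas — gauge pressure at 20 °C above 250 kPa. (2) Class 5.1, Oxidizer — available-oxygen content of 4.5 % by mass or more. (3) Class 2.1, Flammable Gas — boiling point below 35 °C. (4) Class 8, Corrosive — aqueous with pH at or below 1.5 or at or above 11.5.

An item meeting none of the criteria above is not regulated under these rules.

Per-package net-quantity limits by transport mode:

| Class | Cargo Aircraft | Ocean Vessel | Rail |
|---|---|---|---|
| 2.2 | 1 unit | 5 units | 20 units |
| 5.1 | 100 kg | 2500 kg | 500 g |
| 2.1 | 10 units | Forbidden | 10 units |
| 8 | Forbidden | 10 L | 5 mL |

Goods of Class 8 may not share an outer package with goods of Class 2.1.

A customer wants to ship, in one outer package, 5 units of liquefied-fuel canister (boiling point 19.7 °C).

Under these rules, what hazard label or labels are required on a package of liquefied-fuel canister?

Class 2.1

Boiling point 19.7 °C meets the Class 2.1 criterion (Flammable Gas), so the liquefied-fuel canister is Class 2.1.
Only the Class 2.1 label is required.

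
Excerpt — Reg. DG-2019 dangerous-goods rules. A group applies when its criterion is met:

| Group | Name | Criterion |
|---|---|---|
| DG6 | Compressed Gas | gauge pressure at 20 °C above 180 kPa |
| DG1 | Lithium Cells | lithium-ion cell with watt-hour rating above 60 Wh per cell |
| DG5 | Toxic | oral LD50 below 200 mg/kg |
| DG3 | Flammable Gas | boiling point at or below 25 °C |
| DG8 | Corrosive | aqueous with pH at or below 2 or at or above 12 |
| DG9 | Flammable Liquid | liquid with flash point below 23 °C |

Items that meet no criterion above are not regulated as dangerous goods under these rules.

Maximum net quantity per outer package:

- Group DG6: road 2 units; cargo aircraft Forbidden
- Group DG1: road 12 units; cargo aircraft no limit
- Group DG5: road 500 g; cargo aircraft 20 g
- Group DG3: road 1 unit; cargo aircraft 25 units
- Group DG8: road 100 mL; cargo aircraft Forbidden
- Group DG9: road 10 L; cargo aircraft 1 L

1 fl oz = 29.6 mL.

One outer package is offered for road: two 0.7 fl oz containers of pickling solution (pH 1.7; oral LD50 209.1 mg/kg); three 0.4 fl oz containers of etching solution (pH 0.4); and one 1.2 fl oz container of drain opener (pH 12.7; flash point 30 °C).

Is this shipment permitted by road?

No

pH 1.7 meets the Group DG8 criterion (Corrosive), so the pickling solution is Group DG8.
Etching solution: pH 0.4 ≤ 2 → Group DG8 (Corrosive).
Drain opener: pH 12.7 ≥ 12 → Group DG8 (Corrosive).
Total Group DG8: (two 0.7 fl oz containers = 41.44 mL) + (three 0.4 fl oz containers = 35.52 mL) + (one 1.2 fl oz container = 35.52 mL) = 112.48 mL.
112.48 mL > 100 mL (road limit, Group DG8) — over the limit.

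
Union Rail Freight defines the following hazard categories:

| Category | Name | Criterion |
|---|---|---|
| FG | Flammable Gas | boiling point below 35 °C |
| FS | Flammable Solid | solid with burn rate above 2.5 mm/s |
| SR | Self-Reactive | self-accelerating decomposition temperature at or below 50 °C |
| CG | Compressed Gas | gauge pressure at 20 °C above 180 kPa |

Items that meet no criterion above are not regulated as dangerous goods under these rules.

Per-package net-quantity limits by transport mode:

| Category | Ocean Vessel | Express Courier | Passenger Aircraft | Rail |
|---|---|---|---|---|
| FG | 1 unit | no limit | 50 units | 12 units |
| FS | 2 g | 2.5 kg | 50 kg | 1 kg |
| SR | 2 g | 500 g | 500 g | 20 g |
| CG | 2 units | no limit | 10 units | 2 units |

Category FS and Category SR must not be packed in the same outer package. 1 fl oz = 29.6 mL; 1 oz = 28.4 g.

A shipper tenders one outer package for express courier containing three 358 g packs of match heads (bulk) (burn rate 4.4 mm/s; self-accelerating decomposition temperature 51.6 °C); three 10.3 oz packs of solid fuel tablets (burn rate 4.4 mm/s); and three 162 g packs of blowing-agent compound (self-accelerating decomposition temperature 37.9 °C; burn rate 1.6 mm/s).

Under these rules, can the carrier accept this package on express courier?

No

Burn rate 4.4 mm/s meets the Category FS criterion (Flammable Solid), so the match heads (bulk) are Category FS.
Solid fuel tablets: burn rate 4.4 mm/s > 2.5 mm/s → Category FS (Flammable Solid).
With self-accelerating decomposition temperature 37.9 °C (≤ 50 °C), the blowing-agent compound falls in Category SR.
Total Category FS: (three 358 g packs = 1.074 kg) + (three 10.3 oz packs = 877.56 g) = 1951.56 g.
1951.56 g ≤ 2.5 kg (express courier limit, Category FS) — within limit.
Category SR quantity: three 162 g packs = 486 g.
That is within the Category SR express courier limit of 500 g.
Category FS and Category SR may not share an outer package.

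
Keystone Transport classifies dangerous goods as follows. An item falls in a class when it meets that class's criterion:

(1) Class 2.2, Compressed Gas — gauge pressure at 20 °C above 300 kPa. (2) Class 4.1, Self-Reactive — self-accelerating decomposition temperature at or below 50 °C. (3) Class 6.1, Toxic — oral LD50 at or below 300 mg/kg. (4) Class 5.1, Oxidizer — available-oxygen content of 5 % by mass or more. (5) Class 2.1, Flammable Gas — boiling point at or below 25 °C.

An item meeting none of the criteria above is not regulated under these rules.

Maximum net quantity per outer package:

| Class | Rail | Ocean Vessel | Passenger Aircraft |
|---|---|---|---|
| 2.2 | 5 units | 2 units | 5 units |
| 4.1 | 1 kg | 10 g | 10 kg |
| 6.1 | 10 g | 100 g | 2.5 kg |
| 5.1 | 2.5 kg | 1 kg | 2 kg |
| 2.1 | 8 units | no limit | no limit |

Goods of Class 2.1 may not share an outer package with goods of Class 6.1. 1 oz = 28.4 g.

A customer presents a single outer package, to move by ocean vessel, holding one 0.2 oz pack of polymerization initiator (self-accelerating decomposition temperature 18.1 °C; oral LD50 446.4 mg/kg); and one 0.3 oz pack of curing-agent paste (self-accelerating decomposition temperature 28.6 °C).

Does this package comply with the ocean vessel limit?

With self-accelerating decomposition temperature 18.1 °C (≤ 50 °C), the polymerization initiator falls in Class 4.1.
With self-accelerating decomposition temperature 28.6 °C (≤ 50 °C), the curing-agent paste falls in Class 4.1.
Class 4.1 net quantity: (one 0.2 oz pack = 5.68 g) + (one 0.3 oz pack = 8.52 g) = 14.2 g.
14.2 g > 10 g (ocean vessel limit, Class 4.1) — over the limit.

No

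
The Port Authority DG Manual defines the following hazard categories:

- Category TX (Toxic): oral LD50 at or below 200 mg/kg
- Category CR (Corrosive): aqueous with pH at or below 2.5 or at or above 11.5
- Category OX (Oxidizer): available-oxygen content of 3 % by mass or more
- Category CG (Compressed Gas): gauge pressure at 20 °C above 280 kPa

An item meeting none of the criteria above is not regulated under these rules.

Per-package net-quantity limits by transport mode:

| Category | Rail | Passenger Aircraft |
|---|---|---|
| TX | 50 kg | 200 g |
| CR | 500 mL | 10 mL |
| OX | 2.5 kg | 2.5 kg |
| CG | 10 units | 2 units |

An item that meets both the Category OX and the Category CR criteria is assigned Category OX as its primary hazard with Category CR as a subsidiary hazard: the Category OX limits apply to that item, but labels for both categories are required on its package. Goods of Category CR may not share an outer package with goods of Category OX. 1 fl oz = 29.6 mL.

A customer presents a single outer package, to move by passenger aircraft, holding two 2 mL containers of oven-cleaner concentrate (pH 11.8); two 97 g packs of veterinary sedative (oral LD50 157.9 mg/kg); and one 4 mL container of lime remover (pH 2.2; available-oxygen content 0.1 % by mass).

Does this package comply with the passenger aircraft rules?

Oven-cleaner concentrate: pH 11.8 ≥ 11.5 → Category CR (Corrosive).
Veterinary sedative: oral LD50 157.9 mg/kg ≤ 200 mg/kg → Category TX (Toxic).
With pH 2.2 (≤ 2.5), the lime remover falls in Category CR.
Category CR net quantity: (two 2 mL containers = 4 mL) + 4 mL = 8 mL.
8 mL ≤ 10 mL (passenger aircraft limit, Category CR) — within limit.
Category TX quantity: two 97 g packs = 194 g.
194 g is within the passenger aircraft limit of 200 g for Category TX.
The segregation rule (Category CR with Category OX) does not apply to Category CR with Category TX.
Every hazard category is within its passenger aircraft limit and no segregation rule is violated.

Yes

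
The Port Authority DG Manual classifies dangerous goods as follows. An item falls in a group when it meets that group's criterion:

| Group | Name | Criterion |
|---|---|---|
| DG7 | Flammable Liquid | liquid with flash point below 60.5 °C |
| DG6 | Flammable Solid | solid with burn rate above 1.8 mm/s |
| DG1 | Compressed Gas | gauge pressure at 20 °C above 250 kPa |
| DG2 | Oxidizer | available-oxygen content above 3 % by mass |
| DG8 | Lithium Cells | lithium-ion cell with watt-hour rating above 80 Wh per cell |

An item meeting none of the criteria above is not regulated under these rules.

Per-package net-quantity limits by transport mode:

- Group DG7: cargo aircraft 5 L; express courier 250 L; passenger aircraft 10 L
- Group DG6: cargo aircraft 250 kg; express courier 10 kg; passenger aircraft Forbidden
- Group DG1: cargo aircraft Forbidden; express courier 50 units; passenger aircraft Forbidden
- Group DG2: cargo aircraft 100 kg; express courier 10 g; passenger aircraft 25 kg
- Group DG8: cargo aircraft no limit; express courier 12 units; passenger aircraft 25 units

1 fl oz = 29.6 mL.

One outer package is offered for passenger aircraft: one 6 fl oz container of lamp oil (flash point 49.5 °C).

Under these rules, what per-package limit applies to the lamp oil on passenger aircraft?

10 L

With flash point 49.5 °C (< 60.5 °C), the lamp oil falls in Group DG7.
The passenger aircraft limit for Group DG7 is 10 L.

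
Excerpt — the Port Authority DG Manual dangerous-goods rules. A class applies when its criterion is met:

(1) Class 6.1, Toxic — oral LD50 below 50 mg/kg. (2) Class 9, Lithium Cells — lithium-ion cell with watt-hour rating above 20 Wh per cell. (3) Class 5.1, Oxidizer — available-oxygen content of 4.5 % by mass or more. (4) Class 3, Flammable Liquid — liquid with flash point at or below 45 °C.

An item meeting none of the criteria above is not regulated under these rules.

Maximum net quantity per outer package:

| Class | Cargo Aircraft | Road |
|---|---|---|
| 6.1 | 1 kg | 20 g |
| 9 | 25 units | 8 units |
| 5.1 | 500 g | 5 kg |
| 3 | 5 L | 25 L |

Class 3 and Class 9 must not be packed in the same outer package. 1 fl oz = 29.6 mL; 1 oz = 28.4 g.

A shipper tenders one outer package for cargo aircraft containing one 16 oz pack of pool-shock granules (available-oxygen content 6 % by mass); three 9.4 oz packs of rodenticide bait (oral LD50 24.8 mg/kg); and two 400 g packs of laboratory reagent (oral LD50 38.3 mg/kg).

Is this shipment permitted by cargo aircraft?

No

Available-oxygen content 6 % by mass meets the Class 5.1 criterion (Oxidizer), so the pool-shock granules are Class 5.1.
With oral LD50 24.8 mg/kg (< 50 mg/kg), the rodenticide bait falls in Class 6.1.
Laboratory reagent: oral LD50 38.3 mg/kg < 50 mg/kg → Class 6.1 (Toxic).
Class 5.1 quantity: one 16 oz pack = 454.4 g.
454.4 g is within the cargo aircraft limit of 500 g for Class 5.1.
Total Class 6.1: (three 9.4 oz packs = 800.88 g) + (two 400 g packs = 800 g) = 1600.88 g.
1600.88 g > 1 kg (cargo aircraft limit, Class 6.1) — over the limit.
The segregation rule (Class 3 with Class 9) does not apply to Class 5.1 with Class 6.1.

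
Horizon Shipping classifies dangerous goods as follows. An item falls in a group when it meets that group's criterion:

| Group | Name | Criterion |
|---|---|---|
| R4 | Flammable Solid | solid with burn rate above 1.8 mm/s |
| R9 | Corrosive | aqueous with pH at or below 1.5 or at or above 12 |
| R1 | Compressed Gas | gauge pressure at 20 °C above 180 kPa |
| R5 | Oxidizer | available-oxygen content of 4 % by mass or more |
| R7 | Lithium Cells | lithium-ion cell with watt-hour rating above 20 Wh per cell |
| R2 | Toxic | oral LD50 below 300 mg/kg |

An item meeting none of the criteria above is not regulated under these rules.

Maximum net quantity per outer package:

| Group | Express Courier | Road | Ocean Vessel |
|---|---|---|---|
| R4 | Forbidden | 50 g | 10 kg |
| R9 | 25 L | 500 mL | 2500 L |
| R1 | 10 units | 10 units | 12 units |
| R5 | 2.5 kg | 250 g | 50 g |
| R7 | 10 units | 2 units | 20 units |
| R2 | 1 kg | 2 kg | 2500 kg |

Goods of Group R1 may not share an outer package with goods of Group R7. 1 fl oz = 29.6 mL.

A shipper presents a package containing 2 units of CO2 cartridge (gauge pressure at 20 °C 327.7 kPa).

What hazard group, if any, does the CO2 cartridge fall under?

Group R1

With gauge pressure at 20 °C 327.7 kPa (> 180 kPa), the CO2 cartridge falls in Group R1.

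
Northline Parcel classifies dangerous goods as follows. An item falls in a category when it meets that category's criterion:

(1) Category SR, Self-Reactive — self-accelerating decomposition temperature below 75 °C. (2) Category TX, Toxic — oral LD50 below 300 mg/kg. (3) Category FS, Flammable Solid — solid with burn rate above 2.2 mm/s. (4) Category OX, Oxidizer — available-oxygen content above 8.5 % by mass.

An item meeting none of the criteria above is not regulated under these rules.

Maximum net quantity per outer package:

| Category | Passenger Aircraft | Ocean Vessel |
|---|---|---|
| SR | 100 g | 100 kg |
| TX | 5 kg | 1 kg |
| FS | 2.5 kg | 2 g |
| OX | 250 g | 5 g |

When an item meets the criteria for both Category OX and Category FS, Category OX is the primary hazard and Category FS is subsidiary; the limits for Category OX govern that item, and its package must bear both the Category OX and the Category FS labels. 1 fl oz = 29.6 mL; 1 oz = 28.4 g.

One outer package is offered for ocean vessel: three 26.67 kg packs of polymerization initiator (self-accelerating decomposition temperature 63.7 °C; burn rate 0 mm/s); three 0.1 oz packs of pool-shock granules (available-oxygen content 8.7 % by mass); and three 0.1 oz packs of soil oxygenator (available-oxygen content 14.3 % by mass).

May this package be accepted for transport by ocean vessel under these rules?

No

The polymerization initiator has self-accelerating decomposition temperature 63.7 °C, which is < 75 °C, so it is Category SR (Self-Reactive).
With available-oxygen content 8.7 % by mass (> 8.5 % by mass), the pool-shock granules fall in Category OX.
Available-oxygen content 14.3 % by mass meets the Category OX criterion (Oxidizer), so the soil oxygenator is Category OX.
Category OX net quantity: (three 0.1 oz packs = 8.52 g) + (three 0.1 oz packs = 8.52 g) = 17.04 g.
17.04 g > 5 g (ocean vessel limit, Category OX) — over the limit.
Category SR quantity: three 26.67 kg packs = 80.01 kg.
80.01 kg is within the ocean vessel limit of 100 kg for Category SR.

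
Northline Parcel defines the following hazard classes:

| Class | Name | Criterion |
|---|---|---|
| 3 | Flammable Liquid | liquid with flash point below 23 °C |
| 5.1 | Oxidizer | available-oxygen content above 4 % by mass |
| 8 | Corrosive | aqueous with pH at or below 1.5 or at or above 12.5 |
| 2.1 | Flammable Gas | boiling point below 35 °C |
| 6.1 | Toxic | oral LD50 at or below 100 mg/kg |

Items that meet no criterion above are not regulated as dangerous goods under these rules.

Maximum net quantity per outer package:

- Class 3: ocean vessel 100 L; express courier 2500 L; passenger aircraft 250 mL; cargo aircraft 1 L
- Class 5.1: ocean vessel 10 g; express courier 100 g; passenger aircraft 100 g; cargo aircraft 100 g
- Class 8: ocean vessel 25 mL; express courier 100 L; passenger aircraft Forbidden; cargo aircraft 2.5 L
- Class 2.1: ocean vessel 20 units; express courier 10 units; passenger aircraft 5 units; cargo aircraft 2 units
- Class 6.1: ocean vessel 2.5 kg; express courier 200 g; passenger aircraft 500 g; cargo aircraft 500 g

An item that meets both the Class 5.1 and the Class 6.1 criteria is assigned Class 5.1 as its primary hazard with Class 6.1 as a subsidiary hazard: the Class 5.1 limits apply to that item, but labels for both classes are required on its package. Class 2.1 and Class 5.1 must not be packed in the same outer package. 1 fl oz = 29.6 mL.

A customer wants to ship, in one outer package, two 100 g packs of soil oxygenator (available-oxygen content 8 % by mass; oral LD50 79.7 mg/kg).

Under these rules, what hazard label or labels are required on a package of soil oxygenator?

With available-oxygen content 8 % by mass (> 4 % by mass), the soil oxygenator falls in Class 5.1.
With oral LD50 79.7 mg/kg (≤ 100 mg/kg), the soil oxygenator falls in Class 6.1.
By the precedence rule Class 5.1 is primary and Class 6.1 is subsidiary, and that rule requires both labels on the package.

Class 5.1 and 6.1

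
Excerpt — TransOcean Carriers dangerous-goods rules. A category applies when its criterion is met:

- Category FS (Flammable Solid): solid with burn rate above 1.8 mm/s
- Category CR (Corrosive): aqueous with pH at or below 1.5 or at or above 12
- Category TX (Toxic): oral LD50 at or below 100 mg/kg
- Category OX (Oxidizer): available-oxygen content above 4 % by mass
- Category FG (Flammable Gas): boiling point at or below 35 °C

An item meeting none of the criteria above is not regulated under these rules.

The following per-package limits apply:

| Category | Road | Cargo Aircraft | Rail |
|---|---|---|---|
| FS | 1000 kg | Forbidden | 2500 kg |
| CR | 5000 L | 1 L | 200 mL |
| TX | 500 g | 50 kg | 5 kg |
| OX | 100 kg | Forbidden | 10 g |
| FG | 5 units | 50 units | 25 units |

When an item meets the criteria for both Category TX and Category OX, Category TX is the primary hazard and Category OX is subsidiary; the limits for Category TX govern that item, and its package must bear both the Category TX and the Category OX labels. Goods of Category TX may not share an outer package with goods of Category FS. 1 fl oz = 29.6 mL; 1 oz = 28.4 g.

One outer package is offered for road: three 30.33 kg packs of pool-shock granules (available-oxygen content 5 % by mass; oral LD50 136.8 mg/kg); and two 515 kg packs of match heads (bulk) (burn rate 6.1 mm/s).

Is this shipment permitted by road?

Pool-shock granules: available-oxygen content 5 % by mass > 4 % by mass → Category OX (Oxidizer).
With burn rate 6.1 mm/s (> 1.8 mm/s), the match heads (bulk) fall in Category FS.
Category FS quantity: two 515 kg packs = 1030 kg.
1030 kg exceeds the road limit of 1000 kg for Category FS.
Category OX quantity: three 30.33 kg packs = 90.99 kg.
90.99 kg ≤ 100 kg (road limit, Category OX) — within limit.
The segregation rule (Category TX with Category FS) does not apply to Category FS with Category OX.

No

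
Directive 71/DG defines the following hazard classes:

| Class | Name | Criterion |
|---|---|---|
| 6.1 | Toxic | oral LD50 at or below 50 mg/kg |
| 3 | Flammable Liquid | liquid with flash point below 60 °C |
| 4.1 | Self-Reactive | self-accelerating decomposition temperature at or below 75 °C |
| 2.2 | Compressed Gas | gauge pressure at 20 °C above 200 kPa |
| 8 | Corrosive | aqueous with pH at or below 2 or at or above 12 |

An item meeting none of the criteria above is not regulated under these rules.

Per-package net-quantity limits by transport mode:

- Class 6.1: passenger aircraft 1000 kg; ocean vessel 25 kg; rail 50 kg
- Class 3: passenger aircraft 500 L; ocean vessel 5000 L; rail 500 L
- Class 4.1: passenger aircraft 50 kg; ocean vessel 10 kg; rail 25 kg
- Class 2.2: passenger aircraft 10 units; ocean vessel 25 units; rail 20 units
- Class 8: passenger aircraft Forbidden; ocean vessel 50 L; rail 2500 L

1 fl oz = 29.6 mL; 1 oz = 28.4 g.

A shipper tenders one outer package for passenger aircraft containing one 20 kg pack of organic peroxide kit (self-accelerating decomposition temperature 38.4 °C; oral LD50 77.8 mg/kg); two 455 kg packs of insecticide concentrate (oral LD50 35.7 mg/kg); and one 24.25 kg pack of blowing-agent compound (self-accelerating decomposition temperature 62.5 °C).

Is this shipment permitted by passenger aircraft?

With self-accelerating decomposition temperature 38.4 °C (≤ 75 °C), the organic peroxide kit falls in Class 4.1.
Insecticide concentrate: oral LD50 35.7 mg/kg ≤ 50 mg/kg → Class 6.1 (Toxic).
Self-accelerating decomposition temperature 62.5 °C meets the Class 4.1 criterion (Self-Reactive), so the blowing-agent compound is Class 4.1.
Class 6.1 quantity: two 455 kg packs = 910 kg.
910 kg is within the passenger aircraft limit of 1000 kg for Class 6.1.
Total Class 4.1: 20 kg + 24.25 kg = 44.25 kg.
44.25 kg ≤ 50 kg (passenger aircraft limit, Class 4.1) — within limit.
Every hazard class is within its passenger aircraft limit and no segregation rule is violated.

Yes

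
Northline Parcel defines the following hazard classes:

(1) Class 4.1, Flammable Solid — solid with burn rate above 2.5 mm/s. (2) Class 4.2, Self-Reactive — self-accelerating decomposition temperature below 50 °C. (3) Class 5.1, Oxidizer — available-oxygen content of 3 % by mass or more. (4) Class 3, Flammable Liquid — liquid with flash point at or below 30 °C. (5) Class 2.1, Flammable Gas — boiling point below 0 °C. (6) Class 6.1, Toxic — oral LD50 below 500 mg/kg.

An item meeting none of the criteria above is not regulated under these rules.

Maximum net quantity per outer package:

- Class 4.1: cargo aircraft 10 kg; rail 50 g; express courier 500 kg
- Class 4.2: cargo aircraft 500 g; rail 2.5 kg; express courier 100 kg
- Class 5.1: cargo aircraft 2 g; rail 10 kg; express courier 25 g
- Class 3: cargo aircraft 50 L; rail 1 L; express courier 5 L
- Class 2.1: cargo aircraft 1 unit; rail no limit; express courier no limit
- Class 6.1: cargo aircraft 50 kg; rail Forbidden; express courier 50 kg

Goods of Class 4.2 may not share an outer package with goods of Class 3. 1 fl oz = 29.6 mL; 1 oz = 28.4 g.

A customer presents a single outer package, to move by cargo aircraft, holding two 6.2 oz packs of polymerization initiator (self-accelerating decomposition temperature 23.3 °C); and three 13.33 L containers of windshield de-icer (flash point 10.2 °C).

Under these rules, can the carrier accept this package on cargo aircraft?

No

The polymerization initiator has self-accelerating decomposition temperature 23.3 °C, which is < 50 °C, so it is Class 4.2 (Self-Reactive).
Flash point 10.2 °C meets the Class 3 criterion (Flammable Liquid), so the windshield de-icer is Class 3.
Class 4.2 quantity: two 6.2 oz packs = 352.16 g.
352.16 g ≤ 500 g (cargo aircraft limit, Class 4.2) — within limit.
Class 3 quantity: three 13.33 L containers = 39.99 L.
39.99 L is within the cargo aircraft limit of 50 L for Class 3.
Class 4.2 and Class 3 may not share an outer package.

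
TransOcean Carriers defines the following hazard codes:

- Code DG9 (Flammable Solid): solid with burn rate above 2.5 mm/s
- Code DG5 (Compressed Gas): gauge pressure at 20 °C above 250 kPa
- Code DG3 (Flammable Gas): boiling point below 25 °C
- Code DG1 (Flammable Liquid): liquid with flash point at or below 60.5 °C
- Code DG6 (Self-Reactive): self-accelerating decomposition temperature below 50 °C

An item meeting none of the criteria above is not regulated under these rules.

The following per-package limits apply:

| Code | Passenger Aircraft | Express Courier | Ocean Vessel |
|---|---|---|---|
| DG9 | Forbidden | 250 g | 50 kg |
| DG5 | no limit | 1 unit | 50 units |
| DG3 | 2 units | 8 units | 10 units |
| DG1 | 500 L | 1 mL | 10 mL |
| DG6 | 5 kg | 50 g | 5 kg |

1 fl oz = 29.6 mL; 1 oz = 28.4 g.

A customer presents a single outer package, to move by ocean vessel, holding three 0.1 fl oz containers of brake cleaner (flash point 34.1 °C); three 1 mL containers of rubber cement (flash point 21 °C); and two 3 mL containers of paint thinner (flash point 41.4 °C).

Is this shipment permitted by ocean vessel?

Flash point 34.1 °C meets the Code DG1 criterion (Flammable Liquid), so the brake cleaner is Code DG1.
The rubber cement has flash point 21 °C, which is ≤ 60.5 °C, so it is Code DG1 (Flammable Liquid).
Paint thinner: flash point 41.4 °C ≤ 60.5 °C → Code DG1 (Flammable Liquid).
Code DG1 net quantity: (three 0.1 fl oz containers = 8.88 mL) + (three 1 mL containers = 3 mL) + (two 3 mL containers = 6 mL) = 17.88 mL.
17.88 mL exceeds the ocean vessel limit of 10 mL for Code DG1.

No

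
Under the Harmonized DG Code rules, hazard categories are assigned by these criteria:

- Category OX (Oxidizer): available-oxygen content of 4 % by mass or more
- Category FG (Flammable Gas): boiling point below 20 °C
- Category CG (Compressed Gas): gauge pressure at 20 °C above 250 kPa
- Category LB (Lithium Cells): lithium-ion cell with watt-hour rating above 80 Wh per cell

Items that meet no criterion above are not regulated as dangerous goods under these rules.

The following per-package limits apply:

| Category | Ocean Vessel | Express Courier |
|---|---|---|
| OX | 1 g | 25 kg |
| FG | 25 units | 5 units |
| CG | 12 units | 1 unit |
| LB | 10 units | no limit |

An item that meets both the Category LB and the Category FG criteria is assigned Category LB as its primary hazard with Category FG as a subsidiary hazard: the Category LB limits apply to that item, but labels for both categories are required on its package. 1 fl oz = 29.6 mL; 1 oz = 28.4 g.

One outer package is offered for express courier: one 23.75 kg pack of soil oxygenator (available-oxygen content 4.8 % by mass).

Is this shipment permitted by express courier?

With available-oxygen content 4.8 % by mass (≥ 4 % by mass), the soil oxygenator falls in Category OX.
Category OX quantity: 23.75 kg.
23.75 kg ≤ 25 kg (express courier limit, Category OX) — within limit.

Yes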